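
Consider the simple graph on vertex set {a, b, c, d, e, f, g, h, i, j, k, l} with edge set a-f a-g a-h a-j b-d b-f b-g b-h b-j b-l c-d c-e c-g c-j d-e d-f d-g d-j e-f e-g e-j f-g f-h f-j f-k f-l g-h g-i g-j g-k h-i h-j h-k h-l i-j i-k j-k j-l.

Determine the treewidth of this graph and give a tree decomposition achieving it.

Treewidth 4.
One optimal decomposition is:
Bags: B1 = {b, d, f, g, j}  B2 = {d, e, f, g, j}  B3 = {c, d, e, g, j}  B4 = {b, f, g, h, j}  B5 = {f, g, h, j, k}  B6 = {a, f, g, h, j}  B7 = {g, h, i, j, k}  B8 = {b, f, h, j, l}
Tree: B1–B2, B2–B3, B1–B4, B4–B5, B5–B6, B5–B7, B4–B8

Every bag has size at most 5, so the width is 5 − 1 = 4 and tw(G) ≤ 4. Conversely, {c, d, e, g, j} is a clique of size 5, and the vertices of any clique must share a bag in every tree decomposition; so some bag has ≥ 5 vertices and tw(G) ≥ 4. The upper and lower bounds meet at 4, so that is the treewidth.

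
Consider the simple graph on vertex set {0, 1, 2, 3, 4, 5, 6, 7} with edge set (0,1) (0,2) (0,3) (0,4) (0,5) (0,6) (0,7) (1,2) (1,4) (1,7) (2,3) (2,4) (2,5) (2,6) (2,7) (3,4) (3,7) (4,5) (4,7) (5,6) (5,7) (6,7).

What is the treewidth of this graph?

A width-4 tree decomposition is:
Bags: B1 = {0, 2, 5, 6, 7}  B2 = {0, 2, 4, 5, 7}  B3 = {0, 2, 3, 4, 7}  B4 = {0, 1, 2, 4, 7}
Tree: B1–B2, B2–B3, B2–B4
Each bag holds 5 vertices, so the decomposition has width 4, which upper-bounds the treewidth. On the other hand G contains the 5-clique {0, 1, 2, 4, 7}. A clique must lie in a single bag of any decomposition, so no decomposition can have width below 4. Therefore the treewidth is 4.

4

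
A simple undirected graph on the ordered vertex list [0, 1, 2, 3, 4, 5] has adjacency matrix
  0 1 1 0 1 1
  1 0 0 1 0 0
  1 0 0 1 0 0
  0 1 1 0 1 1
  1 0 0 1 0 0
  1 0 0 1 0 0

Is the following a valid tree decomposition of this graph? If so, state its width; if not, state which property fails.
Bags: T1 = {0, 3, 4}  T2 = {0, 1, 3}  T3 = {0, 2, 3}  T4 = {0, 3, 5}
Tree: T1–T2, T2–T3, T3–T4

Yes; width 2.

Every vertex of G appears in some bag (union = {0, 1, 2, 3, 4, 5}); every edge is covered by a bag; and for each vertex v the set of bags containing v is connected in the bag tree. The decomposition is therefore valid. The largest bag has 3 vertices, so the width is 2.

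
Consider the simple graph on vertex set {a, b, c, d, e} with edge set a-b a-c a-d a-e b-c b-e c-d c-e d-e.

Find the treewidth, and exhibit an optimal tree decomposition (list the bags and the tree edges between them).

Each bag holds 4 vertices, so the decomposition has width 3, which upper-bounds the treewidth. For the lower bound, the 4 vertices {a, c, d, e} are pairwise adjacent, and any tree decomposition puts a clique entirely inside one bag — forcing width ≥ 3. Therefore the treewidth is 3.

Treewidth 3.
One optimal decomposition is:
Bags: B1 = {a, c, d, e}  B2 = {a, b, c, e}
Tree: B1–B2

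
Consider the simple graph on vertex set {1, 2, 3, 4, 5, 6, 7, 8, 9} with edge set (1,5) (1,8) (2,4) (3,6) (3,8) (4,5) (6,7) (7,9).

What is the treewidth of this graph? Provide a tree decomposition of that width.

Treewidth 1.
One such decomposition:
Bags: B1 = {7, 9}  B2 = {6, 7}  B3 = {3, 6}  B4 = {3, 8}  B5 = {1, 8}  B6 = {1, 5}  B7 = {4, 5}  B8 = {2, 4}
Tree: B1–B2, B2–B3, B3–B4, B4–B5, B5–B6, B6–B7, B7–B8

Each bag holds 2 vertices, so the decomposition has width 1, which upper-bounds the treewidth. Any graph with an edge has treewidth ≥ 1, and G has the edge 9–7. Hence tw(G) = 1 exactly.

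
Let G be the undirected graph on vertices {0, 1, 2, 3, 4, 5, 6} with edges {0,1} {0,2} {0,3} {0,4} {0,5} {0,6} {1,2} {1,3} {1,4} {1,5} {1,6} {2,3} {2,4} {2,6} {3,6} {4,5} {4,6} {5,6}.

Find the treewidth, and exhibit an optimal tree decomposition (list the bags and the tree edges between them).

Treewidth 4.
Bags: B1 = {0, 1, 2, 4, 6}  B2 = {0, 1, 2, 3, 6}  B3 = {0, 1, 4, 5, 6}
Tree: B1–B2, B1–B3

Each bag holds 5 vertices, so the decomposition has width 4, which upper-bounds the treewidth. For the lower bound, the 5 vertices {0, 1, 2, 3, 6} are pairwise adjacent, and any tree decomposition puts a clique entirely inside one bag — forcing width ≥ 4. The upper and lower bounds meet at 4, so that is the treewidth.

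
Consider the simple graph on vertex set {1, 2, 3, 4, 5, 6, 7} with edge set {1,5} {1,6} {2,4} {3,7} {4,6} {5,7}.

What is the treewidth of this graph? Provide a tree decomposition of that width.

Treewidth 1.
Bags: B1 = {2, 4}  B2 = {4, 6}  B3 = {1, 6}  B4 = {1, 5}  B5 = {5, 7}  B6 = {3, 7}
Tree: B1–B2, B2–B3, B3–B4, B4–B5, B5–B6

Each bag holds 2 vertices, so the decomposition has width 1, which upper-bounds the treewidth. Since G has at least one edge (e.g. 2–4), it is not an edgeless graph, so tw(G) ≥ 1. Therefore the treewidth is 1.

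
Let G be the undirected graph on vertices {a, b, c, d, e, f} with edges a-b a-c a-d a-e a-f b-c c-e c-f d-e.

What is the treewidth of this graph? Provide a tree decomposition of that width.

Treewidth 2.
Bags: B1 = {a, b, c}  B2 = {a, c, e}  B3 = {a, c, f}  B4 = {a, d, e}
Tree: B1–B2, B1–B3, B2–B4

The largest bag has 3 vertices, giving width 2; this decomposition certifies tw(G) ≤ 2. Conversely, {a, d, e} is a clique of size 3, and the vertices of any clique must share a bag in every tree decomposition; so some bag has ≥ 3 vertices and tw(G) ≥ 2. Combining the bounds, tw(G) = 2.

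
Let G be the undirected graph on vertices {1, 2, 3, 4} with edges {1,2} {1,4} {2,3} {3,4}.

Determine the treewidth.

A width-2 tree decomposition is:
Bags: B1 = {1, 2, 4}  B2 = {2, 3, 4}
Tree: B1–B2
The largest bag has 3 vertices, giving width 2; this decomposition certifies tw(G) ≤ 2. For the lower bound, G contains the cycle 4–1–2–3–4, so G is not a forest; only forests have treewidth ≤ 1, hence tw(G) ≥ 2. The upper and lower bounds meet at 2, so that is the treewidth.

2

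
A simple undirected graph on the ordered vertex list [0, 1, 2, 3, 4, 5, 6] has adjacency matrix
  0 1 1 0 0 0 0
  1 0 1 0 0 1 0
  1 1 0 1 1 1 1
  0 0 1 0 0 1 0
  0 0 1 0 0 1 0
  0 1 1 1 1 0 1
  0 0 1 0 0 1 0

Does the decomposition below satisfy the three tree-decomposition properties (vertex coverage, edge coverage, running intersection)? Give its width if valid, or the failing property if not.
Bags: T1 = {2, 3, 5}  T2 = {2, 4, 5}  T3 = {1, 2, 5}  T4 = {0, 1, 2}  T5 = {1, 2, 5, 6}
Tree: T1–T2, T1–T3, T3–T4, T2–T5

A tree decomposition must satisfy three properties: every vertex lies in some bag; for every edge, both endpoints lie together in some bag; and for every vertex, the bags containing it form a connected subtree. Here bags containing vertex 1 are not connected in the tree, so the decomposition is invalid.

No — bags containing vertex 1 are not connected in the tree.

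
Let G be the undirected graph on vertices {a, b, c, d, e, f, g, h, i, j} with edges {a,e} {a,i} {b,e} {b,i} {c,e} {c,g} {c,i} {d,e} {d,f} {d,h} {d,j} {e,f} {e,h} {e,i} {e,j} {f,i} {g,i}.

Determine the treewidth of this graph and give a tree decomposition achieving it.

Every bag has size at most 3, so the width is 3 − 1 = 2 and tw(G) ≤ 2. On the other hand G contains the 3-clique {c, g, i}. A clique must lie in a single bag of any decomposition, so no decomposition can have width below 2. Combining the bounds, tw(G) = 2.

Treewidth 2.
One optimal decomposition is:
Bags: B1 = {e, f, i}  B2 = {b, e, i}  B3 = {d, e, f}  B4 = {a, e, i}  B5 = {d, e, j}  B6 = {d, e, h}  B7 = {c, e, i}  B8 = {c, g, i}
Tree: B1–B2, B1–B3, B1–B4, B3–B5, B3–B6, B2–B7, B7–B8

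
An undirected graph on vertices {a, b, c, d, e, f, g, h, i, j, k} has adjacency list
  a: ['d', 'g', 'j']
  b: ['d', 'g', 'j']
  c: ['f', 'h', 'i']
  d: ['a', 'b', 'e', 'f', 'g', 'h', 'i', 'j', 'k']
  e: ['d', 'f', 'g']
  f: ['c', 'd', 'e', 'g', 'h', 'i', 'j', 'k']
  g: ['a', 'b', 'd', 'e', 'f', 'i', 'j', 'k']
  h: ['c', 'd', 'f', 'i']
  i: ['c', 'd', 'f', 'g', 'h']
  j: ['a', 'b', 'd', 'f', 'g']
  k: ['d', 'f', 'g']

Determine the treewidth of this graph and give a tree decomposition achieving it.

Treewidth 3.
Bags: B1 = {b, d, g, j}  B2 = {d, f, g, j}  B3 = {d, e, f, g}  B4 = {d, f, g, i}  B5 = {d, f, g, k}  B6 = {a, d, g, j}  B7 = {d, f, h, i}  B8 = {c, f, h, i}
Tree: B1–B2, B2–B3, B2–B4, B4–B5, B1–B6, B4–B7, B7–B8

Every bag has size at most 4, so the width is 4 − 1 = 3 and tw(G) ≤ 3. For the lower bound, the 4 vertices {a, d, g, j} are pairwise adjacent, and any tree decomposition puts a clique entirely inside one bag — forcing width ≥ 3. The upper and lower bounds meet at 3, so that is the treewidth.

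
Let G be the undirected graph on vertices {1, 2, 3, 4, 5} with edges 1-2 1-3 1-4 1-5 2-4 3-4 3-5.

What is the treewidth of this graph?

2

A width-2 tree decomposition is:
Bags: B1 = {1, 2, 4}  B2 = {1, 3, 4}  B3 = {1, 3, 5}
Tree: B1–B2, B2–B3
Each bag holds 3 vertices, so the decomposition has width 2, which upper-bounds the treewidth. On the other hand G contains the 3-clique {1, 2, 4}. A clique must lie in a single bag of any decomposition, so no decomposition can have width below 2. The upper and lower bounds meet at 2, so that is the treewidth.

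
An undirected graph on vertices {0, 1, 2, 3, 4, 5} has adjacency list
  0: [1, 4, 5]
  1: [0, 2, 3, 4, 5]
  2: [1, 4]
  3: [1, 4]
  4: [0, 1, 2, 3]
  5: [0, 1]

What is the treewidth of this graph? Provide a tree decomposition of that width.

Treewidth 2.
One such decomposition:
Bags: B1 = {1, 3, 4}  B2 = {0, 1, 4}  B3 = {1, 2, 4}  B4 = {0, 1, 5}
Tree: B1–B2, B1–B3, B2–B4

The largest bag has 3 vertices, giving width 2; this decomposition certifies tw(G) ≤ 2. Conversely, {0, 1, 4} is a clique of size 3, and the vertices of any clique must share a bag in every tree decomposition; so some bag has ≥ 3 vertices and tw(G) ≥ 2. The upper and lower bounds meet at 2, so that is the treewidth.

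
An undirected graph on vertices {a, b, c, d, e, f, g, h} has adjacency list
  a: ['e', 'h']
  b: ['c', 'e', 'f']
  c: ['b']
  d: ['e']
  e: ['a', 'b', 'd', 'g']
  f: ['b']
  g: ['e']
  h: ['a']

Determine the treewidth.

1

A width-1 tree decomposition is:
Bags: B1 = {e, g}  B2 = {a, e}  B3 = {b, e}  B4 = {b, c}  B5 = {d, e}  B6 = {b, f}  B7 = {a, h}
Tree: B1–B2, B2–B3, B3–B4, B1–B5, B4–B6, B2–B7
Each bag holds 2 vertices, so the decomposition has width 1, which upper-bounds the treewidth. Since G has at least one edge (e.g. g–e), it is not an edgeless graph, so tw(G) ≥ 1. Hence tw(G) = 1 exactly.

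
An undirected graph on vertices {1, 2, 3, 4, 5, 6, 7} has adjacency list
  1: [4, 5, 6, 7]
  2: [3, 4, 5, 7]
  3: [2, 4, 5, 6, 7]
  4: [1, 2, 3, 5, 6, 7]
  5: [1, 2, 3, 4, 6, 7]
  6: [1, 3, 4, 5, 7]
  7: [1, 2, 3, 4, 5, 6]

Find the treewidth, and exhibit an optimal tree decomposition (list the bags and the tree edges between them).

Treewidth 4.
Bags: B1 = {2, 3, 4, 5, 7}  B2 = {3, 4, 5, 6, 7}  B3 = {1, 4, 5, 6, 7}
Tree: B1–B2, B2–B3

The largest bag has 5 vertices, giving width 4; this decomposition certifies tw(G) ≤ 4. Conversely, {1, 4, 5, 6, 7} is a clique of size 5, and the vertices of any clique must share a bag in every tree decomposition; so some bag has ≥ 5 vertices and tw(G) ≥ 4. Combining the bounds, tw(G) = 4.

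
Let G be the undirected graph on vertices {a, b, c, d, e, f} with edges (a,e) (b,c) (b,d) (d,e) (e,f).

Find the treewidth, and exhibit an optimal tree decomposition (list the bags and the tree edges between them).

The largest bag has 2 vertices, giving width 1; this decomposition certifies tw(G) ≤ 1. Since G has at least one edge (e.g. e–a), it is not an edgeless graph, so tw(G) ≥ 1. The upper and lower bounds meet at 1, so that is the treewidth.

Treewidth 1.
One such decomposition:
Bags: B1 = {a, e}  B2 = {d, e}  B3 = {e, f}  B4 = {b, d}  B5 = {b, c}
Tree: B1–B2, B1–B3, B2–B4, B4–B5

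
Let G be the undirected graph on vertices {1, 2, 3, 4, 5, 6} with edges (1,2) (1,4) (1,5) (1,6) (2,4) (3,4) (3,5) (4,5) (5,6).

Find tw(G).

2

A width-2 tree decomposition is:
Bags: B1 = {1, 4, 5}  B2 = {1, 5, 6}  B3 = {3, 4, 5}  B4 = {1, 2, 4}
Tree: B1–B2, B1–B3, B1–B4
Each bag holds 3 vertices, so the decomposition has width 2, which upper-bounds the treewidth. Conversely, {1, 2, 4} is a clique of size 3, and the vertices of any clique must share a bag in every tree decomposition; so some bag has ≥ 3 vertices and tw(G) ≥ 2. Hence tw(G) = 2 exactly.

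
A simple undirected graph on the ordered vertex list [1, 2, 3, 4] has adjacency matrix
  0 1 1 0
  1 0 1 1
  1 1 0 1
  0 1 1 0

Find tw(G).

2

A width-2 tree decomposition is:
Bags: B1 = {1, 2, 3}  B2 = {2, 3, 4}
Tree: B1–B2
The largest bag has 3 vertices, giving width 2; this decomposition certifies tw(G) ≤ 2. On the other hand G contains the 3-clique {1, 2, 3}. A clique must lie in a single bag of any decomposition, so no decomposition can have width below 2. Therefore the treewidth is 2.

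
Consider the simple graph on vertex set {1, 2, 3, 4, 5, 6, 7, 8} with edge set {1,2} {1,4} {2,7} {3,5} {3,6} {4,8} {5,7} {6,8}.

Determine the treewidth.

A width-2 tree decomposition is:
Bags: B1 = {3, 6, 8}  B2 = {3, 5, 8}  B3 = {5, 7, 8}  B4 = {2, 7, 8}  B5 = {1, 2, 8}  B6 = {1, 4, 8}
Tree: B1–B2, B2–B3, B3–B4, B4–B5, B5–B6
Every bag has size at most 3, so the width is 3 − 1 = 2 and tw(G) ≤ 2. The edges 8–6–3–5–7–2–1–4–8 form a cycle, so G is not a tree and its treewidth is at least 2. Therefore the treewidth is 2.

2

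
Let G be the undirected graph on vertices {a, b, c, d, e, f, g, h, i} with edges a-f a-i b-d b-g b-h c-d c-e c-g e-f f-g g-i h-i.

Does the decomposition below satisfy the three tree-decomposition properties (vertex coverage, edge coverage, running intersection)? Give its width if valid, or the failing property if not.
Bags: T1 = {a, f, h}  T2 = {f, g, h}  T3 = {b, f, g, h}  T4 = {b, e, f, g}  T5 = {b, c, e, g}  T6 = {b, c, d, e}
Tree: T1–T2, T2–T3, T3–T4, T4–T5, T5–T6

No — vertex i appears in no bag.

A tree decomposition must satisfy three properties: every vertex lies in some bag; for every edge, both endpoints lie together in some bag; and for every vertex, the bags containing it form a connected subtree. Here vertex i appears in no bag, so the decomposition is invalid.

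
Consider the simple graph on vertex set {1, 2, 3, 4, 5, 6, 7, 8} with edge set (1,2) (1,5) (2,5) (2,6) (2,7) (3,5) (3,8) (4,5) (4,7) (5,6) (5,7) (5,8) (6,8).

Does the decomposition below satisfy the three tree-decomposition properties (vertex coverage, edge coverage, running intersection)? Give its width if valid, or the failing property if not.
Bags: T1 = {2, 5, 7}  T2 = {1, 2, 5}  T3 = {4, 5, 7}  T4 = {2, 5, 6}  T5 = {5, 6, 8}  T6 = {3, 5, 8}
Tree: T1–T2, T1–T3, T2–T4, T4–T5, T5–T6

Every vertex of G appears in some bag (union = {1, 2, 3, 4, 5, 6, 7, 8}); every edge is covered by a bag; and for each vertex v the set of bags containing v is connected in the bag tree. The decomposition is therefore valid. The largest bag has 3 vertices, so the width is 2.

Yes; width 2.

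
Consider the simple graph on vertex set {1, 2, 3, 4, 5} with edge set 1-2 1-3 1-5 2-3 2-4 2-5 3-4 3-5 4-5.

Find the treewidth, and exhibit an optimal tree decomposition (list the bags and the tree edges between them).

Each bag holds 4 vertices, so the decomposition has width 3, which upper-bounds the treewidth. For the lower bound, the 4 vertices {1, 2, 3, 5} are pairwise adjacent, and any tree decomposition puts a clique entirely inside one bag — forcing width ≥ 3. Hence tw(G) = 3 exactly.

Treewidth 3.
Bags: B1 = {1, 2, 3, 5}  B2 = {2, 3, 4, 5}
Tree: B1–B2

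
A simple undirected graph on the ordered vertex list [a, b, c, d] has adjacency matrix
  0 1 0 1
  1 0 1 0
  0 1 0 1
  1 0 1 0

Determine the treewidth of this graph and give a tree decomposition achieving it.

Every bag has size at most 3, so the width is 3 − 1 = 2 and tw(G) ≤ 2. Since a–d–c–b–a is a cycle in G, G is not acyclic. Forests are exactly the graphs of treewidth ≤ 1, so tw(G) ≥ 2. The upper and lower bounds meet at 2, so that is the treewidth.

Treewidth 2.
One such decomposition:
Bags: B1 = {a, c, d}  B2 = {a, b, c}
Tree: B1–B2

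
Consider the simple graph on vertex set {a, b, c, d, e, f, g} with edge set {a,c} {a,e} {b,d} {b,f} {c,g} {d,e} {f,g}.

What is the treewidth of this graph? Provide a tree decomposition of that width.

Treewidth 2.
One optimal decomposition is:
Bags: B1 = {a, d, e}  B2 = {a, c, d}  B3 = {c, d, g}  B4 = {d, f, g}  B5 = {b, d, f}
Tree: B1–B2, B2–B3, B3–B4, B4–B5

The largest bag has 3 vertices, giving width 2; this decomposition certifies tw(G) ≤ 2. The edges d–e–a–c–g–f–b–d form a cycle, so G is not a tree and its treewidth is at least 2. Combining the bounds, tw(G) = 2.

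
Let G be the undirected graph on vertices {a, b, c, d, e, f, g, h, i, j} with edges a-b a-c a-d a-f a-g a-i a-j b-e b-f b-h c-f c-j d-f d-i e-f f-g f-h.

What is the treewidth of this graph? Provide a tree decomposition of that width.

Every bag has size at most 3, so the width is 3 − 1 = 2 and tw(G) ≤ 2. On the other hand G contains the 3-clique {a, c, j}. A clique must lie in a single bag of any decomposition, so no decomposition can have width below 2. Hence tw(G) = 2 exactly.

Treewidth 2.
One such decomposition:
Bags: B1 = {a, b, f}  B2 = {b, f, h}  B3 = {a, f, g}  B4 = {a, c, f}  B5 = {b, e, f}  B6 = {a, d, f}  B7 = {a, d, i}  B8 = {a, c, j}
Tree: B1–B2, B1–B3, B1–B4, B1–B5, B1–B6, B6–B7, B4–B8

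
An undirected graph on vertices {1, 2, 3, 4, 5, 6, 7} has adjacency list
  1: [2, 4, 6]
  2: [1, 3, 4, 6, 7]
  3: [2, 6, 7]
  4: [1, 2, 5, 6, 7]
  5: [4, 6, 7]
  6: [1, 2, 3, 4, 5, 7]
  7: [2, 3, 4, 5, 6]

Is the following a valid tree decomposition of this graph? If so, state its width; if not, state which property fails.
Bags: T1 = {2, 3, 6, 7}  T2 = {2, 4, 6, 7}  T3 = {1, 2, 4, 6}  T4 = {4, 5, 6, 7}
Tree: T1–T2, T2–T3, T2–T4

Checking the three conditions: (i) the bags cover all of {1, 2, 3, 4, 5, 6, 7}; (ii) for each edge, some bag contains both endpoints; (iii) the bags containing any fixed vertex form a subtree. All hold, so the decomposition is valid with width 4 − 1 = 3.

Yes; width 3.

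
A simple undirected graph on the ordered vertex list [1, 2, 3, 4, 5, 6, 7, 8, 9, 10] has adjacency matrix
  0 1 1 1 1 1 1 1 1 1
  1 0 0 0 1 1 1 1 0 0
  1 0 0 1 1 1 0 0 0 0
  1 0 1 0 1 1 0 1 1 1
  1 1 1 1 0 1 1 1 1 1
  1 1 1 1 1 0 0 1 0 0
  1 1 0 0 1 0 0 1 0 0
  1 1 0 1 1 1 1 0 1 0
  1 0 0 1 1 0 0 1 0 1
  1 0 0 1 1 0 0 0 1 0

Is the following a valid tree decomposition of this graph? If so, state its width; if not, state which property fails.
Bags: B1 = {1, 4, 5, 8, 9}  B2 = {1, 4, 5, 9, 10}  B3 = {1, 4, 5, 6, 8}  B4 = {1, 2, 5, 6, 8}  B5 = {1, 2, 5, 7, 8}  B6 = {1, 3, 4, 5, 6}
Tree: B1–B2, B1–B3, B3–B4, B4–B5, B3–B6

Vertex coverage: the bags together contain {1, 2, 3, 4, 5, 6, 7, 8, 9, 10}, the full vertex set. Edge coverage: each edge of G has both endpoints in at least one bag. Running intersection: for every vertex, the bags containing it form a connected subtree. All three properties hold, so this is a valid tree decomposition of width max|bag| − 1 = 4, and hence tw(G) ≤ 4.

Yes; width 4.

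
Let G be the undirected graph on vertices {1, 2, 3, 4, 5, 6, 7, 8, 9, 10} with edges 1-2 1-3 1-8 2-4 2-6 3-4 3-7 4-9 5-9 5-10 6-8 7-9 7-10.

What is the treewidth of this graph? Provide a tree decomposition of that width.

Every bag has size at most 3, so the width is 3 − 1 = 2 and tw(G) ≤ 2. For the lower bound, G contains the cycle 5–10–7–9–5, so G is not a forest; only forests have treewidth ≤ 1, hence tw(G) ≥ 2. The upper and lower bounds meet at 2, so that is the treewidth.

Treewidth 2.
One such decomposition:
Bags: B1 = {5, 9, 10}  B2 = {7, 9, 10}  B3 = {4, 7, 9}  B4 = {3, 4, 7}  B5 = {2, 3, 4}  B6 = {1, 2, 3}  B7 = {1, 2, 6}  B8 = {1, 6, 8}
Tree: B1–B2, B2–B3, B3–B4, B4–B5, B5–B6, B6–B7, B7–B8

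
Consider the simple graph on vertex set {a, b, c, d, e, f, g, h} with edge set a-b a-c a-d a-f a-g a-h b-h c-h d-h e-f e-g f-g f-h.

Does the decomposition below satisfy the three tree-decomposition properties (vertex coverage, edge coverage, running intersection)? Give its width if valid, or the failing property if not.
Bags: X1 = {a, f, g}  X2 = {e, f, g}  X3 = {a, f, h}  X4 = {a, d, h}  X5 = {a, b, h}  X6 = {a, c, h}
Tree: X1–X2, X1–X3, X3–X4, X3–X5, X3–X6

Yes; width 2.

Every vertex of G appears in some bag (union = {a, b, c, d, e, f, g, h}); every edge is covered by a bag; and for each vertex v the set of bags containing v is connected in the bag tree. The decomposition is therefore valid. The largest bag has 3 vertices, so the width is 2.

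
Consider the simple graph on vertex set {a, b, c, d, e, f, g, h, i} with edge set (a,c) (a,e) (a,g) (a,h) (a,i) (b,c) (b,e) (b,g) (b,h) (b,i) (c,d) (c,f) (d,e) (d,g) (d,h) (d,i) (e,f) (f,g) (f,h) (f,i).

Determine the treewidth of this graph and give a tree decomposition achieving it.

The largest bag has 5 vertices, giving width 4; this decomposition certifies tw(G) ≤ 4. For the lower bound: the 5 vertex sets {b,g}, {a,i}, {c,f}, {d}, {e} are disjoint, each induces a connected subgraph, and every pair is joined by at least one edge of G. Contracting each set to a single vertex therefore yields K_{5} as a minor, and since treewidth is minor-monotone, tw(G) ≥ tw(K_{5}) = 4. Therefore the treewidth is 4.

Treewidth 4.
One such decomposition:
Bags: B1 = {a, b, d, f, g}  B2 = {a, b, d, f, i}  B3 = {a, b, c, d, f}  B4 = {a, b, d, e, f}  B5 = {a, b, d, f, h}
Tree: B1–B2, B2–B3, B3–B4, B4–B5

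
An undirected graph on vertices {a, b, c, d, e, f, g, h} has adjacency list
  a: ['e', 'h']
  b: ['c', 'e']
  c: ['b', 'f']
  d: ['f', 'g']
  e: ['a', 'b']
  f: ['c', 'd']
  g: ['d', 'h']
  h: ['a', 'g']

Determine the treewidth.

A width-2 tree decomposition is:
Bags: B1 = {d, f, g}  B2 = {c, f, g}  B3 = {b, c, g}  B4 = {b, e, g}  B5 = {a, e, g}  B6 = {a, g, h}
Tree: B1–B2, B2–B3, B3–B4, B4–B5, B5–B6
Each bag holds 3 vertices, so the decomposition has width 2, which upper-bounds the treewidth. For the lower bound, G contains the cycle g–d–f–c–b–e–a–h–g, so G is not a forest; only forests have treewidth ≤ 1, hence tw(G) ≥ 2. Hence tw(G) = 2 exactly.

2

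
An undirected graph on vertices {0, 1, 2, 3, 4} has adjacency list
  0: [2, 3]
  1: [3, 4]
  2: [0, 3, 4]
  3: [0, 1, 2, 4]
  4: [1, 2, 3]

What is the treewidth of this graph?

2

A width-2 tree decomposition is:
Bags: B1 = {2, 3, 4}  B2 = {0, 2, 3}  B3 = {1, 3, 4}
Tree: B1–B2, B1–B3
The largest bag has 3 vertices, giving width 2; this decomposition certifies tw(G) ≤ 2. On the other hand G contains the 3-clique {1, 3, 4}. A clique must lie in a single bag of any decomposition, so no decomposition can have width below 2. Hence tw(G) = 2 exactly.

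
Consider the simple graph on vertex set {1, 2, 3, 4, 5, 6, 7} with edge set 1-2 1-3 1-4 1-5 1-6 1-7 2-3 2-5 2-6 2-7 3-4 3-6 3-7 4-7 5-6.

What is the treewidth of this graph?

A width-3 tree decomposition is:
Bags: B1 = {1, 2, 3, 7}  B2 = {1, 3, 4, 7}  B3 = {1, 2, 3, 6}  B4 = {1, 2, 5, 6}
Tree: B1–B2, B1–B3, B3–B4
Each bag holds 4 vertices, so the decomposition has width 3, which upper-bounds the treewidth. On the other hand G contains the 4-clique {1, 2, 3, 6}. A clique must lie in a single bag of any decomposition, so no decomposition can have width below 3. Hence tw(G) = 3 exactly.

3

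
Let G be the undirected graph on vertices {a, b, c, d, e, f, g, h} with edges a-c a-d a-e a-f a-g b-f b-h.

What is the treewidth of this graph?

A width-1 tree decomposition is:
Bags: B1 = {a, e}  B2 = {a, d}  B3 = {a, f}  B4 = {b, f}  B5 = {b, h}  B6 = {a, g}  B7 = {a, c}
Tree: B1–B2, B2–B3, B3–B4, B4–B5, B3–B6, B1–B7
The largest bag has 2 vertices, giving width 1; this decomposition certifies tw(G) ≤ 1. Since G has at least one edge (e.g. a–e), it is not an edgeless graph, so tw(G) ≥ 1. Hence tw(G) = 1 exactly.

1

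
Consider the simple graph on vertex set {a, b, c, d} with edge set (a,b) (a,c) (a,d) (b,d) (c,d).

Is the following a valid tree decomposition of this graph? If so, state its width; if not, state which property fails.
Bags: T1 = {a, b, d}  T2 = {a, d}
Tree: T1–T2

A tree decomposition must satisfy three properties: every vertex lies in some bag; for every edge, both endpoints lie together in some bag; and for every vertex, the bags containing it form a connected subtree. Here vertex c appears in no bag, so the decomposition is invalid.

No — vertex c appears in no bag.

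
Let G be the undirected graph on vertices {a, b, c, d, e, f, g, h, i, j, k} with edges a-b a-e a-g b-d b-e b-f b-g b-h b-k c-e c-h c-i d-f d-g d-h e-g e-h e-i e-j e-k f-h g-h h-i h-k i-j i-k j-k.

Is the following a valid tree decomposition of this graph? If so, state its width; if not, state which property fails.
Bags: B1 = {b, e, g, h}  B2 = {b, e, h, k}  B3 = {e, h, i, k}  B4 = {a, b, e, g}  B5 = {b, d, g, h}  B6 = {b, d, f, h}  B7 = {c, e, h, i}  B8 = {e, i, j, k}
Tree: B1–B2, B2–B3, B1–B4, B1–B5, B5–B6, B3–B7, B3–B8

Yes; width 3.

Vertex coverage: the bags together contain {a, b, c, d, e, f, g, h, i, j, k}, the full vertex set. Edge coverage: each edge of G has both endpoints in at least one bag. Running intersection: for every vertex, the bags containing it form a connected subtree. All three properties hold, so this is a valid tree decomposition of width max|bag| − 1 = 3, and hence tw(G) ≤ 3.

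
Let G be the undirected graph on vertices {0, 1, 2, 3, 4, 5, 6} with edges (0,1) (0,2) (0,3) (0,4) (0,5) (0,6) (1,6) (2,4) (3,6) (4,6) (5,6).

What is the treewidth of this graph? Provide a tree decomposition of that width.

Treewidth 2.
One such decomposition:
Bags: B1 = {0, 3, 6}  B2 = {0, 1, 6}  B3 = {0, 4, 6}  B4 = {0, 2, 4}  B5 = {0, 5, 6}
Tree: B1–B2, B2–B3, B3–B4, B2–B5

Each bag holds 3 vertices, so the decomposition has width 2, which upper-bounds the treewidth. On the other hand G contains the 3-clique {0, 2, 4}. A clique must lie in a single bag of any decomposition, so no decomposition can have width below 2. Therefore the treewidth is 2.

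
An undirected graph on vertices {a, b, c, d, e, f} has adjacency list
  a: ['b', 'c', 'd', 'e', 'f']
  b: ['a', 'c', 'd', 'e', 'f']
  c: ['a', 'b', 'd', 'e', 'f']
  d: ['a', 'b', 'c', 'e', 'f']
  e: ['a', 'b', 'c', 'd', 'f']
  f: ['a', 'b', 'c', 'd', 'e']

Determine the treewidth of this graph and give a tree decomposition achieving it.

Treewidth 5.
One optimal decomposition is:
Bags: B1 = {a, b, c, d, e, f}
Tree: (single bag)

With just one bag of size 6, the width is 6 − 1 = 5, so tw(G) ≤ 5. On the other hand G contains the 6-clique {a, b, c, d, e, f}. A clique must lie in a single bag of any decomposition, so no decomposition can have width below 5. Combining the bounds, tw(G) = 5.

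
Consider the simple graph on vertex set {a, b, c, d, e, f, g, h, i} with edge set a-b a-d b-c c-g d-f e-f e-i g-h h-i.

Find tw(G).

A width-2 tree decomposition is:
Bags: B1 = {a, b, c}  B2 = {a, c, g}  B3 = {a, g, h}  B4 = {a, h, i}  B5 = {a, e, i}  B6 = {a, e, f}  B7 = {a, d, f}
Tree: B1–B2, B2–B3, B3–B4, B4–B5, B5–B6, B6–B7
Each bag holds 3 vertices, so the decomposition has width 2, which upper-bounds the treewidth. For the lower bound, G contains the cycle a–b–c–g–h–i–e–f–d–a, so G is not a forest; only forests have treewidth ≤ 1, hence tw(G) ≥ 2. Therefore the treewidth is 2.

2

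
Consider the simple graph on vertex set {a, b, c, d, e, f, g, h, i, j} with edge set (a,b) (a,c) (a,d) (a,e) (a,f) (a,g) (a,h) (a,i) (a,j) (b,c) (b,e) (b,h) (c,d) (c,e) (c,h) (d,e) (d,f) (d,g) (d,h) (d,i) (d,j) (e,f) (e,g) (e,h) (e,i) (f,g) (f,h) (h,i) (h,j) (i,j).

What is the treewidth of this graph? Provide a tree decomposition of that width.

Every bag has size at most 5, so the width is 5 − 1 = 4 and tw(G) ≤ 4. Conversely, {a, d, e, f, g} is a clique of size 5, and the vertices of any clique must share a bag in every tree decomposition; so some bag has ≥ 5 vertices and tw(G) ≥ 4. The upper and lower bounds meet at 4, so that is the treewidth.

Treewidth 4.
One such decomposition:
Bags: B1 = {a, b, c, e, h}  B2 = {a, c, d, e, h}  B3 = {a, d, e, f, h}  B4 = {a, d, e, h, i}  B5 = {a, d, h, i, j}  B6 = {a, d, e, f, g}
Tree: B1–B2, B2–B3, B3–B4, B4–B5, B3–B6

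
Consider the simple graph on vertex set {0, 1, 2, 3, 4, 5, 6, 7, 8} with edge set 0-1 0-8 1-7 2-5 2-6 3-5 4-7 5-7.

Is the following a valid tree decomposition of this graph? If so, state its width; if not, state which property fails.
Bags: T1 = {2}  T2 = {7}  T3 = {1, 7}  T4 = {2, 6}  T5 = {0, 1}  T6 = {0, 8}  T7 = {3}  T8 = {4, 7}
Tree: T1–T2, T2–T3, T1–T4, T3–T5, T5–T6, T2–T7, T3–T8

A tree decomposition must satisfy three properties: every vertex lies in some bag; for every edge, both endpoints lie together in some bag; and for every vertex, the bags containing it form a connected subtree. Here vertex 5 appears in no bag, so the decomposition is invalid.

No — vertex 5 appears in no bag.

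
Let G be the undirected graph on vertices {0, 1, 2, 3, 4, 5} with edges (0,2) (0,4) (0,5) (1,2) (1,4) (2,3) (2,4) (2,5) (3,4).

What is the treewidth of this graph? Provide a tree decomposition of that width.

Every bag has size at most 3, so the width is 3 − 1 = 2 and tw(G) ≤ 2. On the other hand G contains the 3-clique {0, 2, 4}. A clique must lie in a single bag of any decomposition, so no decomposition can have width below 2. The upper and lower bounds meet at 2, so that is the treewidth.

Treewidth 2.
One optimal decomposition is:
Bags: B1 = {1, 2, 4}  B2 = {2, 3, 4}  B3 = {0, 2, 4}  B4 = {0, 2, 5}
Tree: B1–B2, B2–B3, B3–B4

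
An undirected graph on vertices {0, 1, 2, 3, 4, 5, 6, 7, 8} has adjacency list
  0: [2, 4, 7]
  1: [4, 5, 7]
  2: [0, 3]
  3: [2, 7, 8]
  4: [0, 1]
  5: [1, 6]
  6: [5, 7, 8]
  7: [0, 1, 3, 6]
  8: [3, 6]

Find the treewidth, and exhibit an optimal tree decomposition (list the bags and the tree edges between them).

Every bag has size at most 4, so the width is 4 − 1 = 3 and tw(G) ≤ 3. For the lower bound: the 4 vertex sets {0,2,4}, {1}, {7}, {3,5,6,8} are disjoint, each induces a connected subgraph, and every pair is joined by at least one edge of G. Contracting each set to a single vertex therefore yields K_{4} as a minor, and since treewidth is minor-monotone, tw(G) ≥ tw(K_{4}) = 3. Therefore the treewidth is 3.

Treewidth 3.
One optimal decomposition is:
Bags: B1 = {0, 1, 2, 4}  B2 = {0, 1, 2, 7}  B3 = {1, 2, 3, 7}  B4 = {1, 3, 5, 7}  B5 = {3, 5, 6, 7}  B6 = {3, 5, 6, 8}
Tree: B1–B2, B2–B3, B3–B4, B4–B5, B5–B6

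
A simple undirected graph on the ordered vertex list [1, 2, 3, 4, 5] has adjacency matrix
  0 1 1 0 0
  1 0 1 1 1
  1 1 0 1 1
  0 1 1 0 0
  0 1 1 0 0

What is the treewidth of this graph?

2

A width-2 tree decomposition is:
Bags: B1 = {1, 2, 3}  B2 = {2, 3, 4}  B3 = {2, 3, 5}
Tree: B1–B2, B1–B3
Every bag has size at most 3, so the width is 3 − 1 = 2 and tw(G) ≤ 2. On the other hand G contains the 3-clique {1, 2, 3}. A clique must lie in a single bag of any decomposition, so no decomposition can have width below 2. Combining the bounds, tw(G) = 2.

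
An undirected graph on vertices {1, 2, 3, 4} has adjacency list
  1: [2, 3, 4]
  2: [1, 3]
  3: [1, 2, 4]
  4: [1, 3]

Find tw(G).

2

A width-2 tree decomposition is:
Bags: B1 = {1, 3, 4}  B2 = {1, 2, 3}
Tree: B1–B2
Every bag has size at most 3, so the width is 3 − 1 = 2 and tw(G) ≤ 2. On the other hand G contains the 3-clique {1, 2, 3}. A clique must lie in a single bag of any decomposition, so no decomposition can have width below 2. The upper and lower bounds meet at 2, so that is the treewidth.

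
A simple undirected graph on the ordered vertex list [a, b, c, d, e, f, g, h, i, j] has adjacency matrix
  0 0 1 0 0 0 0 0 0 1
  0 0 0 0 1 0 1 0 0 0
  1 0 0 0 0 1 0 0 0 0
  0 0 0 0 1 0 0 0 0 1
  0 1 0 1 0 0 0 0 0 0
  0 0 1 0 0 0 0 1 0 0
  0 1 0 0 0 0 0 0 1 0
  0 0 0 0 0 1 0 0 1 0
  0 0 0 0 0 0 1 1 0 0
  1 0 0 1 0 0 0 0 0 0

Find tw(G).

2

A width-2 tree decomposition is:
Bags: B1 = {f, h, i}  B2 = {c, f, i}  B3 = {a, c, i}  B4 = {a, i, j}  B5 = {d, i, j}  B6 = {d, e, i}  B7 = {b, e, i}  B8 = {b, g, i}
Tree: B1–B2, B2–B3, B3–B4, B4–B5, B5–B6, B6–B7, B7–B8
Each bag holds 3 vertices, so the decomposition has width 2, which upper-bounds the treewidth. The edges i–h–f–c–a–j–d–e–b–g–i form a cycle, so G is not a tree and its treewidth is at least 2. Combining the bounds, tw(G) = 2.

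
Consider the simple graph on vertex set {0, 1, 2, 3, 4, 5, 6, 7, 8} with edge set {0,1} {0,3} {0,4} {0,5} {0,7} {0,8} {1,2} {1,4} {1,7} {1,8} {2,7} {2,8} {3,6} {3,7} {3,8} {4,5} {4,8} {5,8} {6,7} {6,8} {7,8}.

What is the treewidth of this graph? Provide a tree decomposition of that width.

Each bag holds 4 vertices, so the decomposition has width 3, which upper-bounds the treewidth. On the other hand G contains the 4-clique {0, 1, 4, 8}. A clique must lie in a single bag of any decomposition, so no decomposition can have width below 3. The upper and lower bounds meet at 3, so that is the treewidth.

Treewidth 3.
Bags: B1 = {0, 1, 7, 8}  B2 = {1, 2, 7, 8}  B3 = {0, 1, 4, 8}  B4 = {0, 3, 7, 8}  B5 = {3, 6, 7, 8}  B6 = {0, 4, 5, 8}
Tree: B1–B2, B1–B3, B1–B4, B4–B5, B3–B6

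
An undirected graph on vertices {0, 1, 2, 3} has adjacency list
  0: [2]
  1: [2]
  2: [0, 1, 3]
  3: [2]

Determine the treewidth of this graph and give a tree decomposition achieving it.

Treewidth 1.
One such decomposition:
Bags: B1 = {2, 3}  B2 = {1, 2}  B3 = {0, 2}
Tree: B1–B2, B2–B3

Every bag has size at most 2, so the width is 2 − 1 = 1 and tw(G) ≤ 1. Since G has at least one edge (e.g. 3–2), it is not an edgeless graph, so tw(G) ≥ 1. Hence tw(G) = 1 exactly.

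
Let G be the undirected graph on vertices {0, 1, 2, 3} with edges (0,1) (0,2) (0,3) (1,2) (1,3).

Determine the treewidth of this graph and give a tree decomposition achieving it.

Treewidth 2.
Bags: B1 = {0, 1, 2}  B2 = {0, 1, 3}
Tree: B1–B2

The largest bag has 3 vertices, giving width 2; this decomposition certifies tw(G) ≤ 2. For the lower bound, the 3 vertices {0, 1, 2} are pairwise adjacent, and any tree decomposition puts a clique entirely inside one bag — forcing width ≥ 2. Combining the bounds, tw(G) = 2.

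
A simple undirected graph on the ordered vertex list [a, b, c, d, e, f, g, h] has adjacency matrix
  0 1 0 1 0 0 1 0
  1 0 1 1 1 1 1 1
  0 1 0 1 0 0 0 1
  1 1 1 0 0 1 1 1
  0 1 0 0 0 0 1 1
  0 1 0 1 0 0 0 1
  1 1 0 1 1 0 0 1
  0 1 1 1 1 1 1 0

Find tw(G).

3

A width-3 tree decomposition is:
Bags: B1 = {b, c, d, h}  B2 = {b, d, g, h}  B3 = {b, d, f, h}  B4 = {b, e, g, h}  B5 = {a, b, d, g}
Tree: B1–B2, B1–B3, B2–B4, B2–B5
Every bag has size at most 4, so the width is 4 − 1 = 3 and tw(G) ≤ 3. Conversely, {b, d, g, h} is a clique of size 4, and the vertices of any clique must share a bag in every tree decomposition; so some bag has ≥ 4 vertices and tw(G) ≥ 3. Hence tw(G) = 3 exactly.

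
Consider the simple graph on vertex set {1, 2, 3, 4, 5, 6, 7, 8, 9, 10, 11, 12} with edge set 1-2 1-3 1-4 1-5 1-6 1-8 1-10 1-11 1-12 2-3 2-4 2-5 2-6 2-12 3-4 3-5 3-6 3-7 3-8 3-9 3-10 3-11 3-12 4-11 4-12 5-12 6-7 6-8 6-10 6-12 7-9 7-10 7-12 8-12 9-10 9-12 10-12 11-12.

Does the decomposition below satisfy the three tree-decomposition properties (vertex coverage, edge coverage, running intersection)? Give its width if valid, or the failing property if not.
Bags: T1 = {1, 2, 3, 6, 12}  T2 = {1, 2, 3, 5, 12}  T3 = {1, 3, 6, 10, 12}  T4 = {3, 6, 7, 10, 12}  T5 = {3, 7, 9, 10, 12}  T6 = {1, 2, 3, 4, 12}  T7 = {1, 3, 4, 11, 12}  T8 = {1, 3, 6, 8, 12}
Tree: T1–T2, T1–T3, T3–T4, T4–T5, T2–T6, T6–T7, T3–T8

Yes; width 4.

Vertex coverage: the bags together contain {1, 2, 3, 4, 5, 6, 7, 8, 9, 10, 11, 12}, the full vertex set. Edge coverage: each edge of G has both endpoints in at least one bag. Running intersection: for every vertex, the bags containing it form a connected subtree. All three properties hold, so this is a valid tree decomposition of width max|bag| − 1 = 4, and hence tw(G) ≤ 4.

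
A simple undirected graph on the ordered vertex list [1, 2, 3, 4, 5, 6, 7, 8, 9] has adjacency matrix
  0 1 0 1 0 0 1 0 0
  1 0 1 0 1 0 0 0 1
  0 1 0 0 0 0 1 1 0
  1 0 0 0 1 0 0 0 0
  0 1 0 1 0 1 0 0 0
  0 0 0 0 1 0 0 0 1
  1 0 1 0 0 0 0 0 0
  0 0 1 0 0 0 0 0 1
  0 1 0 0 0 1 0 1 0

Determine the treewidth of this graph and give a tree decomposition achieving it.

Treewidth 3.
One optimal decomposition is:
Bags: B1 = {3, 7, 8, 9}  B2 = {2, 3, 7, 9}  B3 = {1, 2, 7, 9}  B4 = {1, 2, 6, 9}  B5 = {1, 2, 5, 6}  B6 = {1, 4, 5, 6}
Tree: B1–B2, B2–B3, B3–B4, B4–B5, B5–B6

Every bag has size at most 4, so the width is 4 − 1 = 3 and tw(G) ≤ 3. For the lower bound: the 4 vertex sets {3,7,8}, {9}, {2}, {1,4,5,6} are disjoint, each induces a connected subgraph, and every pair is joined by at least one edge of G. Contracting each set to a single vertex therefore yields K_{4} as a minor, and since treewidth is minor-monotone, tw(G) ≥ tw(K_{4}) = 3. Therefore the treewidth is 3.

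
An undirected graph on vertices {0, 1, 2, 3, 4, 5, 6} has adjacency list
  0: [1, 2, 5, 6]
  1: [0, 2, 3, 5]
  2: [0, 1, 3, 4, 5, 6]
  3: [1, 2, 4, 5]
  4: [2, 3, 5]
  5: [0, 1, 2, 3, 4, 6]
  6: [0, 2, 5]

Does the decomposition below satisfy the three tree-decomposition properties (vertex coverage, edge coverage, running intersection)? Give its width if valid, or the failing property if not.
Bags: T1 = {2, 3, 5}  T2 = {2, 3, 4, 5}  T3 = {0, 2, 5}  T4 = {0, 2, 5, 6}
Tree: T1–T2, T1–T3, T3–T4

No — vertex 1 appears in no bag.

A tree decomposition must satisfy three properties: every vertex lies in some bag; for every edge, both endpoints lie together in some bag; and for every vertex, the bags containing it form a connected subtree. Here vertex 1 appears in no bag, so the decomposition is invalid.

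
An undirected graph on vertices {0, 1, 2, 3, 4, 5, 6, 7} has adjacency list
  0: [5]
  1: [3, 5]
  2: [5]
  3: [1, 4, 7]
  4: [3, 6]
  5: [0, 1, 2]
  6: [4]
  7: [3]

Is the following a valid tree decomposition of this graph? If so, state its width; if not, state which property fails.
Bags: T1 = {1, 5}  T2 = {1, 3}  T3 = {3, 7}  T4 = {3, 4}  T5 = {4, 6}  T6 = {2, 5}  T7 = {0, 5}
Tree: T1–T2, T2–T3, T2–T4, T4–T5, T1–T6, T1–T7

Checking the three conditions: (i) the bags cover all of {0, 1, 2, 3, 4, 5, 6, 7}; (ii) for each edge, some bag contains both endpoints; (iii) the bags containing any fixed vertex form a subtree. All hold, so the decomposition is valid with width 2 − 1 = 1.

Yes; width 1.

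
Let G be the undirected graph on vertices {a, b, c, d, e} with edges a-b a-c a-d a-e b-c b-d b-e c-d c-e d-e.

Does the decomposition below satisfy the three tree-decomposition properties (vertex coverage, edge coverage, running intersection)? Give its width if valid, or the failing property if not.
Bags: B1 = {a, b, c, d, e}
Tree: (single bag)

Yes; width 4.

Checking the three conditions: (i) the bags cover all of {a, b, c, d, e}; (ii) for each edge, some bag contains both endpoints; (iii) the bags containing any fixed vertex form a subtree. All hold, so the decomposition is valid with width 5 − 1 = 4.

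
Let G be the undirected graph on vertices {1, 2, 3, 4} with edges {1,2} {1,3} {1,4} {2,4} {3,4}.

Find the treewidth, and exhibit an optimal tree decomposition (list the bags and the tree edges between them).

Treewidth 2.
Bags: B1 = {1, 2, 4}  B2 = {1, 3, 4}
Tree: B1–B2

Each bag holds 3 vertices, so the decomposition has width 2, which upper-bounds the treewidth. For the lower bound, the 3 vertices {1, 2, 4} are pairwise adjacent, and any tree decomposition puts a clique entirely inside one bag — forcing width ≥ 2. The upper and lower bounds meet at 2, so that is the treewidth.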